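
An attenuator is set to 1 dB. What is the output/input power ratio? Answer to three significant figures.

Power ratio = 10^(dB/10).
10^(-1/10) = 10^(-0.1000) = 0.794.

0.794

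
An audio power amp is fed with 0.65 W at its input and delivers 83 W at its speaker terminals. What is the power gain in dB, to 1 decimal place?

Power ratio → dB uses the 10·log₁₀ form:
10·log₁₀(83/0.65) = 10·log₁₀(127.7) = 21.1 dB.

21.1 dB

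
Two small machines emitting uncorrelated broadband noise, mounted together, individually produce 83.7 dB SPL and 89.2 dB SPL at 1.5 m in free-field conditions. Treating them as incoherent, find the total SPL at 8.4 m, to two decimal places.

75.31 dB SPL

Combined at 1.5 m: 10·log₁₀(10^(83.7/10)+10^(89.2/10)) = 90.278 dB SPL.
Then apply −20·log₁₀(8.4/1.5) = -14.964 dB → 75.31 dB SPL.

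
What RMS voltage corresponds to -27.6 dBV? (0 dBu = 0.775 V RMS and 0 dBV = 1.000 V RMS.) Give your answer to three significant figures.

0.0417 V

V = 1.000 V × 10^(-27.6/20).
= 1.000 × 0.04169 = 0.0417 V.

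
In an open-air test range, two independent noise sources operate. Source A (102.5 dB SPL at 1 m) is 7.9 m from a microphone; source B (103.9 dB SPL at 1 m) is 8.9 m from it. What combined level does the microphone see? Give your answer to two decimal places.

87.74 dB SPL

At the listener: L_A = 102.5 − 20·log₁₀(7.9) = 84.547 dB; L_B = 103.9 − 20·log₁₀(8.9) = 84.912 dB.
Combined: 10·log₁₀(10^(84.547/10)+10^(84.912/10)) = 87.74 dB SPL.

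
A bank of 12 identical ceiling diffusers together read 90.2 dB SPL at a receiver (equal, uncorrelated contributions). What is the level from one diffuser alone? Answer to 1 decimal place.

12 equal incoherent sources add 10·log₁₀(12) = 10.79 dB over one source.
L_one = 90.2 − 10.79 = 79.4 dB SPL.

79.4 dB SPL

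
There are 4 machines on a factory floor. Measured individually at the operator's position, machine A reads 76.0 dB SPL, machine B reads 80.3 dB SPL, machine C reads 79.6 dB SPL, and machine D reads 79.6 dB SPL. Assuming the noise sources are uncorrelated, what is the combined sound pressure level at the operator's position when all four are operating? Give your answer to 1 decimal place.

85.2 dB SPL

Uncorrelated sources add in intensity (power), not in dB.
L_total = 10·log₁₀(10^(76.0/10) + 10^(80.3/10) + 10^(79.6/10) + 10^(79.6/10)) = 10·log₁₀(329400000) = 85.2 dB SPL.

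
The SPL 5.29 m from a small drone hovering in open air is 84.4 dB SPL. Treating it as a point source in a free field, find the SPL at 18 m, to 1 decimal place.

73.8 dB SPL

For a point source in a free field, ΔL = −20·log₁₀(d₂/d₁).
ΔL = −20·log₁₀(18/5.29) = -10.64 dB, so L₂ = 84.4 + (-10.64) = 73.8 dB SPL.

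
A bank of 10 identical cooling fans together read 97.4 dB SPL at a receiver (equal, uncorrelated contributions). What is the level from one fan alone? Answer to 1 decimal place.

10 equal incoherent sources add 10·log₁₀(10) = 10.00 dB over one source.
L_one = 97.4 − 10.00 = 87.4 dB SPL.

87.4 dB SPL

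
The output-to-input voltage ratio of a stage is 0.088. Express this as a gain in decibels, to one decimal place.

-21.1 dB

Voltage is an amplitude quantity, so gain = 20·log₁₀(V_out/V_in).
20·log₁₀(0.088) = -21.1 dB.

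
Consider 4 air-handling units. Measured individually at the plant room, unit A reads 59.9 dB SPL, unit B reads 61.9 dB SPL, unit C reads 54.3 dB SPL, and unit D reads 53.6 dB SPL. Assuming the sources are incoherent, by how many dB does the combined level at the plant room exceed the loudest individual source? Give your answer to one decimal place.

2.9 dB

Incoherent sources sum as intensities:
L_total = 10·log₁₀(10^(59.9/10) + 10^(61.9/10) + 10^(54.3/10) + 10^(53.6/10)) = 64.81 dB SPL.
Excess over the loudest (61.9 dB): 64.81 − 61.9 = 2.9 dB.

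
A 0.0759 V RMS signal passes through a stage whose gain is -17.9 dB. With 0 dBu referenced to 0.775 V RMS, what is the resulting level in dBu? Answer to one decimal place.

Input level: 20·log₁₀(0.0759/0.775) = -20.18 dBu.
Output: -20.18 − 17.9 = -38.1 dBu.

-38.1 dBu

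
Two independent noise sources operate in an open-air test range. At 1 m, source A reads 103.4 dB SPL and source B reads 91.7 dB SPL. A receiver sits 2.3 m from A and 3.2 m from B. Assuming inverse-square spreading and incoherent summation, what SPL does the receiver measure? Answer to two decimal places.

96.31 dB SPL

At the listener: L_A = 103.4 − 20·log₁₀(2.3) = 96.165 dB; L_B = 91.7 − 20·log₁₀(3.2) = 81.597 dB.
Combined: 10·log₁₀(10^(96.165/10)+10^(81.597/10)) = 96.31 dB SPL.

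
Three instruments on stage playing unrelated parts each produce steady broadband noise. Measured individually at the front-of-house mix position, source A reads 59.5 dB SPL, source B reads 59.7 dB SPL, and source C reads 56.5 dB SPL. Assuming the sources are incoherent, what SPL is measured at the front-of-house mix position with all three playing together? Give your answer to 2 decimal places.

Incoherent sources sum as intensities:
L_total = 10·log₁₀(10^(59.5/10) + 10^(59.7/10) + 10^(56.5/10)) = 10·log₁₀(2271000) = 63.56 dB SPL.

63.56 dB SPL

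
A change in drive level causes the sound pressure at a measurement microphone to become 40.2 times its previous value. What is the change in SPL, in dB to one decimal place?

32.1 dB

SPL change from a pressure ratio uses the 20·log₁₀ form:
20·log₁₀(40.2) = 32.1 dB.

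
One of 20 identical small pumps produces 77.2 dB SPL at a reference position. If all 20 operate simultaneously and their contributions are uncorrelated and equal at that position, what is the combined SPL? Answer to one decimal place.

20 equal incoherent sources raise the level by 10·log₁₀(20) = 13.01 dB.
L_total = 77.2 + 13.01 = 90.2 dB SPL.

90.2 dB SPL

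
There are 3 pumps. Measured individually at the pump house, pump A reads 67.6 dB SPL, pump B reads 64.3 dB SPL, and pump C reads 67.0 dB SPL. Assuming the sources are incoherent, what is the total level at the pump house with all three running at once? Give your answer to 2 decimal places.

71.29 dB SPL

Uncorrelated sources add in intensity (power), not in dB.
L_total = 10·log₁₀(10^(67.6/10) + 10^(64.3/10) + 10^(67.0/10)) = 10·log₁₀(13460000) = 71.29 dB SPL.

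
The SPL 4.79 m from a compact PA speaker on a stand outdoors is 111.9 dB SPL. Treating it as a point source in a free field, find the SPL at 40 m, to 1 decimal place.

93.5 dB SPL

For a point source in a free field, ΔL = −20·log₁₀(d₂/d₁).
ΔL = −20·log₁₀(40/4.79) = -18.43 dB, so L₂ = 111.9 + (-18.43) = 93.5 dB SPL.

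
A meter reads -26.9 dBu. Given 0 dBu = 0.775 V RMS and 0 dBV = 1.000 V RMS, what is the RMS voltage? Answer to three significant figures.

0.0350 V

V = 0.775 V × 10^(-26.9/20).
= 0.775 × 0.04519 = 0.0350 V.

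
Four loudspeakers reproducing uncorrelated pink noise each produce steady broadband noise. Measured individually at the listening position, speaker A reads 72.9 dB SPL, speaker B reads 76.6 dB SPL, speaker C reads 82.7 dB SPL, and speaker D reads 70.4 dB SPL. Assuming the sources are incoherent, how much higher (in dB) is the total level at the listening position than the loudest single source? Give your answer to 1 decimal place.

Uncorrelated sources add in intensity (power), not in dB.
L_total = 10·log₁₀(10^(72.9/10) + 10^(76.6/10) + 10^(82.7/10) + 10^(70.4/10)) = 84.19 dB SPL.
Excess over the loudest (82.7 dB): 84.19 − 82.7 = 1.5 dB.

1.5 dB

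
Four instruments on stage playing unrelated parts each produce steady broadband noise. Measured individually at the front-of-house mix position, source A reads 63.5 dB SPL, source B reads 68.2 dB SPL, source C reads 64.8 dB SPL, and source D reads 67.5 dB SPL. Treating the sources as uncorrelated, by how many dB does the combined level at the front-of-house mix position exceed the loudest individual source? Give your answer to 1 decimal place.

4.2 dB

Add the sources as powers (linear), then convert back to dB:
L_total = 10·log₁₀(10^(63.5/10) + 10^(68.2/10) + 10^(64.8/10) + 10^(67.5/10)) = 72.43 dB SPL.
Excess over the loudest (68.2 dB): 72.43 − 68.2 = 4.2 dB.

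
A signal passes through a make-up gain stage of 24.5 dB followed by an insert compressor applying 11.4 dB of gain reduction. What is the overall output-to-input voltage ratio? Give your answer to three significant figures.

Net gain = 24.5 + (−11.4) = 13.1 dB.
Voltage ratio = 10^(13.1/20) = 4.52.

4.52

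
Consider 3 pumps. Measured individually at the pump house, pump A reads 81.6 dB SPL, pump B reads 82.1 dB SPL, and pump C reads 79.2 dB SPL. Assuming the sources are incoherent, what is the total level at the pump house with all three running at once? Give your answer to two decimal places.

85.91 dB SPL

Add the sources as powers (linear), then convert back to dB:
L_total = 10·log₁₀(10^(81.6/10) + 10^(82.1/10) + 10^(79.2/10)) = 10·log₁₀(389900000) = 85.91 dB SPL.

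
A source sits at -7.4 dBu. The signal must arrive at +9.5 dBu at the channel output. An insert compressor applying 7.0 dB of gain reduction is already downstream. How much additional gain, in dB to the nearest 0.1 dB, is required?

23.9 dB

The required make-up gain is the shortfall in the dB sum.
G = +9.5 − (-7.4) + 7.0 = 23.9 dB.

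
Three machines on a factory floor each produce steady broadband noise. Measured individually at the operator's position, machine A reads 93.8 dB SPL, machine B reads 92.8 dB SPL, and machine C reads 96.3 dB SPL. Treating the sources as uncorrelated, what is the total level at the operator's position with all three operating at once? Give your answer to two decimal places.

Add the sources as powers (linear), then convert back to dB:
L_total = 10·log₁₀(10^(93.8/10) + 10^(92.8/10) + 10^(96.3/10)) = 10·log₁₀(8570000000) = 99.33 dB SPL.

99.33 dB SPL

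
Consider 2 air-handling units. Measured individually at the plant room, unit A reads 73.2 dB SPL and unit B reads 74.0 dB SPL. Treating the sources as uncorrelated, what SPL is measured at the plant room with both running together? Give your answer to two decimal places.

76.63 dB SPL

Incoherent sources sum as intensities:
L_total = 10·log₁₀(10^(73.2/10) + 10^(74.0/10)) = 10·log₁₀(46010000) = 76.63 dB SPL.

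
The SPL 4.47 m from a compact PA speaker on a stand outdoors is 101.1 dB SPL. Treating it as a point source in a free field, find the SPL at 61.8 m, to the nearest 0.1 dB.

78.3 dB SPL

For a point source in a free field, ΔL = −20·log₁₀(d₂/d₁).
ΔL = −20·log₁₀(61.8/4.47) = -22.81 dB, so L₂ = 101.1 + (-22.81) = 78.3 dB SPL.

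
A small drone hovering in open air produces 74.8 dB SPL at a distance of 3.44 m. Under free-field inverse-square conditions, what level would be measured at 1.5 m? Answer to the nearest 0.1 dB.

82.0 dB SPL

For a point source in a free field, ΔL = −20·log₁₀(d₂/d₁).
ΔL = −20·log₁₀(1.5/3.44) = 7.21 dB, so L₂ = 74.8 + (7.21) = 82.0 dB SPL.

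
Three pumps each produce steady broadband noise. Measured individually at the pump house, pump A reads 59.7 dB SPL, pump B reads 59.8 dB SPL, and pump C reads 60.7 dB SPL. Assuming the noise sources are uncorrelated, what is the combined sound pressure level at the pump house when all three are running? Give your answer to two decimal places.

64.86 dB SPL

Uncorrelated sources add in intensity (power), not in dB.
L_total = 10·log₁₀(10^(59.7/10) + 10^(59.8/10) + 10^(60.7/10)) = 10·log₁₀(3063000) = 64.86 dB SPL.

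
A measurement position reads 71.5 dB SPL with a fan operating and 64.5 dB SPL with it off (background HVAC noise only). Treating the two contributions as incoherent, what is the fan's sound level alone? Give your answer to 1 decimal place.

70.5 dB SPL

Background correction is a power subtraction:
L_src = 10·log₁₀(10^(71.5/10) − 10^(64.5/10)) = 10·log₁₀(11310000) = 70.5 dB SPL.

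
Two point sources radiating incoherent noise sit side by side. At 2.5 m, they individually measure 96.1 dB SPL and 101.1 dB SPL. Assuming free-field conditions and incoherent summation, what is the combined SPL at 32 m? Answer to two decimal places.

80.15 dB SPL

Combined at 2.5 m: 10·log₁₀(10^(96.1/10)+10^(101.1/10)) = 102.293 dB SPL.
Then apply −20·log₁₀(32/2.5) = -22.144 dB → 80.15 dB SPL.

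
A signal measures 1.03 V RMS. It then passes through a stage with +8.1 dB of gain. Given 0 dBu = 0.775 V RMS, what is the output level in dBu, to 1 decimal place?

Input level: 20·log₁₀(1.03/0.775) = 2.47 dBu.
Output: 2.47 + 8.1 = +10.6 dBu.

+10.6 dBu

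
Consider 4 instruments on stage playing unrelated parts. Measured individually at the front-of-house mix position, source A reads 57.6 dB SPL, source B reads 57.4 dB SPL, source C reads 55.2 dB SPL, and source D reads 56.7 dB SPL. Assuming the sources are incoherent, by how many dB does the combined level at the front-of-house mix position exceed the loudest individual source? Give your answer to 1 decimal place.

5.2 dB

Incoherent sources sum as intensities:
L_total = 10·log₁₀(10^(57.6/10) + 10^(57.4/10) + 10^(55.2/10) + 10^(56.7/10)) = 62.84 dB SPL.
Excess over the loudest (57.6 dB): 62.84 − 57.6 = 5.2 dB.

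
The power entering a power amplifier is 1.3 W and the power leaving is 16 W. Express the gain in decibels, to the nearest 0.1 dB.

Power ratio → dB uses the 10·log₁₀ form:
10·log₁₀(16/1.3) = 10·log₁₀(12.31) = 10.9 dB.

10.9 dB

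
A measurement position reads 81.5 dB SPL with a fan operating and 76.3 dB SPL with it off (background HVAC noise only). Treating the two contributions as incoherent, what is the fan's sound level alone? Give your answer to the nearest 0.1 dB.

Remove the background by subtracting linear intensities:
L_src = 10·log₁₀(10^(81.5/10) − 10^(76.3/10)) = 10·log₁₀(98600000) = 79.9 dB SPL.

79.9 dB SPL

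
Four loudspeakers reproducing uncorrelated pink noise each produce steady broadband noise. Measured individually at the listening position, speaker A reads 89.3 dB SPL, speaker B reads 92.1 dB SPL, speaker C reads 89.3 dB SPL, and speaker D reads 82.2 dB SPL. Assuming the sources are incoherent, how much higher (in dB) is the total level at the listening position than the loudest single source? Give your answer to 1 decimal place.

Uncorrelated sources add in intensity (power), not in dB.
L_total = 10·log₁₀(10^(89.3/10) + 10^(92.1/10) + 10^(89.3/10) + 10^(82.2/10)) = 95.43 dB SPL.
Excess over the loudest (92.1 dB): 95.43 − 92.1 = 3.3 dB.

3.3 dB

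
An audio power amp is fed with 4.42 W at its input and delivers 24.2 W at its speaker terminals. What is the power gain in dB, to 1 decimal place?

7.4 dB

Power is a power quantity, so gain = 10·log₁₀(P_out/P_in).
10·log₁₀(24.2/4.42) = 10·log₁₀(5.475) = 7.4 dB.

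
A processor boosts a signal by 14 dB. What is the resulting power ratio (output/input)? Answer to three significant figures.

Power ratio = 10^(dB/10).
10^(14/10) = 10^(1.400) = 25.1.

25.1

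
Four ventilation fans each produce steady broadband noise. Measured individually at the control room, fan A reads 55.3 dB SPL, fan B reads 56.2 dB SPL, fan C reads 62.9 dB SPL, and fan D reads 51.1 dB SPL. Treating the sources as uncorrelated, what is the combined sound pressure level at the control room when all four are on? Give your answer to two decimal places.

Uncorrelated sources add in intensity (power), not in dB.
L_total = 10·log₁₀(10^(55.3/10) + 10^(56.2/10) + 10^(62.9/10) + 10^(51.1/10)) = 10·log₁₀(2834000) = 64.52 dB SPL.

64.52 dB SPL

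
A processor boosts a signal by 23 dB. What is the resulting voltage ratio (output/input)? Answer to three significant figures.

Voltage ratio = 10^(dB/20).
10^(23/20) = 10^(1.150) = 14.1.

14.1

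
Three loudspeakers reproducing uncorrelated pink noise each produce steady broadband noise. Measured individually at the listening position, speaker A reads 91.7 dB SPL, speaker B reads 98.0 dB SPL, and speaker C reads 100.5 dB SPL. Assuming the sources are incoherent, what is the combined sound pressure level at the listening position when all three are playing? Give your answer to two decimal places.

Add the sources as powers (linear), then convert back to dB:
L_total = 10·log₁₀(10^(91.7/10) + 10^(98.0/10) + 10^(100.5/10)) = 10·log₁₀(19009000000) = 102.79 dB SPL.

102.79 dB SPL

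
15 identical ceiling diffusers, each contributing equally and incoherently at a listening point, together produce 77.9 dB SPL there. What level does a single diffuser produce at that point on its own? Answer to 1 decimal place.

15 equal incoherent sources add 10·log₁₀(15) = 11.76 dB over one source.
L_one = 77.9 − 11.76 = 66.1 dB SPL.

66.1 dB SPL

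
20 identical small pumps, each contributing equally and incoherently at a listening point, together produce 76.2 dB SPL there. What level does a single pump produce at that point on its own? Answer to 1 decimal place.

63.2 dB SPL

20 equal incoherent sources add 10·log₁₀(20) = 13.01 dB over one source.
L_one = 76.2 − 13.01 = 63.2 dB SPL.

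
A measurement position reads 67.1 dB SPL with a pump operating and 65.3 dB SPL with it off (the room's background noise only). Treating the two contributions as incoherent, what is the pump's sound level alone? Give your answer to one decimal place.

Subtract intensities: L_src = 10·log₁₀(10^(L_total/10) − 10^(L_bg/10)).
L_src = 10·log₁₀(10^(67.1/10) − 10^(65.3/10)) = 10·log₁₀(1740000) = 62.4 dB SPL.

62.4 dB SPL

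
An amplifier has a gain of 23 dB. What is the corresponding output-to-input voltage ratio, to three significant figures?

Voltage ratio = 10^(dB/20).
10^(23/20) = 10^(1.150) = 14.1.

14.1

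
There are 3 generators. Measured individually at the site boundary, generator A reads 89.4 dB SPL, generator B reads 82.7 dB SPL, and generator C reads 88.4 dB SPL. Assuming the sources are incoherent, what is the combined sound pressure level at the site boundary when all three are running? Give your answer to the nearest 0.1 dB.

Incoherent sources sum as intensities:
L_total = 10·log₁₀(10^(89.4/10) + 10^(82.7/10) + 10^(88.4/10)) = 10·log₁₀(1749000000) = 92.4 dB SPL.

92.4 dB SPL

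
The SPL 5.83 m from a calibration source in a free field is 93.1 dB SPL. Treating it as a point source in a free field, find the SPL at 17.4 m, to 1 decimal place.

83.6 dB SPL

Free-field point source: level drops by 20·log₁₀ of the distance ratio.
ΔL = −20·log₁₀(17.4/5.83) = -9.50 dB, so L₂ = 93.1 + (-9.50) = 83.6 dB SPL.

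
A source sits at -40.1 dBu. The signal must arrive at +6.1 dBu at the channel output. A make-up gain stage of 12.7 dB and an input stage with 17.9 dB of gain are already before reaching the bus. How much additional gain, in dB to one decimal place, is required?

15.6 dB

The required make-up gain is the shortfall in the dB sum.
G = +6.1 − (-40.1) − 12.7 − 17.9 = 15.6 dB.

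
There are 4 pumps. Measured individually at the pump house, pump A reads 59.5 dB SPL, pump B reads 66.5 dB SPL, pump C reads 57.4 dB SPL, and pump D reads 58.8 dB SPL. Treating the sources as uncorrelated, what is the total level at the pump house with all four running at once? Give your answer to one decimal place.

Incoherent sources sum as intensities:
L_total = 10·log₁₀(10^(59.5/10) + 10^(66.5/10) + 10^(57.4/10) + 10^(58.8/10)) = 10·log₁₀(6666000) = 68.2 dB SPL.

68.2 dB SPL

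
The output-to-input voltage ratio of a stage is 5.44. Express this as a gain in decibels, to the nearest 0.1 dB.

For a voltage ratio, dB = 20·log₁₀(V₂/V₁).
20·log₁₀(5.44) = 14.7 dB.

14.7 dB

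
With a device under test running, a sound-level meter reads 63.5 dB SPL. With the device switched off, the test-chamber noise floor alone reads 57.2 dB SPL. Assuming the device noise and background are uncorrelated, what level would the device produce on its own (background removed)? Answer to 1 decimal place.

Subtract intensities: L_src = 10·log₁₀(10^(L_total/10) − 10^(L_bg/10)).
L_src = 10·log₁₀(10^(63.5/10) − 10^(57.2/10)) = 10·log₁₀(1714000) = 62.3 dB SPL.

62.3 dB SPL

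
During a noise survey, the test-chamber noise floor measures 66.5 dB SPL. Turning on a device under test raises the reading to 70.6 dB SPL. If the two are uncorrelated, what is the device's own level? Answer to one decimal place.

68.5 dB SPL

Background correction is a power subtraction:
L_src = 10·log₁₀(10^(70.6/10) − 10^(66.5/10)) = 10·log₁₀(7015000) = 68.5 dB SPL.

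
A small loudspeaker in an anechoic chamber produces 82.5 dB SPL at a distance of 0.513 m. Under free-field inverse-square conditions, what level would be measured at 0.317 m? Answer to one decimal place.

86.7 dB SPL

Free-field point source: level drops by 20·log₁₀ of the distance ratio.
ΔL = −20·log₁₀(0.317/0.513) = 4.18 dB, so L₂ = 82.5 + (4.18) = 86.7 dB SPL.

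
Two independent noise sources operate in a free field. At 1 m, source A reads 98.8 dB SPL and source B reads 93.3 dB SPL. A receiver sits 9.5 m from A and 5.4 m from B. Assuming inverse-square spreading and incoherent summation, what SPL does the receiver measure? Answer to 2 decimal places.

At the listener: L_A = 98.8 − 20·log₁₀(9.5) = 79.246 dB; L_B = 93.3 − 20·log₁₀(5.4) = 78.652 dB.
Combined: 10·log₁₀(10^(79.246/10)+10^(78.652/10)) = 81.97 dB SPL.

81.97 dB SPL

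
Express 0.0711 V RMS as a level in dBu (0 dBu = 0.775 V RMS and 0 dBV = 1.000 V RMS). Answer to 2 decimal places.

-20.75 dBu

dBu = 20·log₁₀(V / 0.775 V).
20·log₁₀(0.0711/0.775) = -20.75 dBu.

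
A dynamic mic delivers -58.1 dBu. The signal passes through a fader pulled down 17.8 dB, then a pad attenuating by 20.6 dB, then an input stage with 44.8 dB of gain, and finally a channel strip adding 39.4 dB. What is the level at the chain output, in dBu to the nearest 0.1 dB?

-12.3 dBu

In dB, series stages simply add:
-58.1 − 17.8 − 20.6 + 44.8 + 39.4 = -12.3 dBu.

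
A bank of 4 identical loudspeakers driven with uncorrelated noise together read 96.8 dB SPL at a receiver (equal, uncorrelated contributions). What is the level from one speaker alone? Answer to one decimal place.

4 equal incoherent sources add 10·log₁₀(4) = 6.02 dB over one source.
L_one = 96.8 − 6.02 = 90.8 dB SPL.

90.8 dB SPL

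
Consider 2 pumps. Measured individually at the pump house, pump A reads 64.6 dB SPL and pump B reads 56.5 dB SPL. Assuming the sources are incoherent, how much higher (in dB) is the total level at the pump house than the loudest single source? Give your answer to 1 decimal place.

0.6 dB

Uncorrelated sources add in intensity (power), not in dB.
L_total = 10·log₁₀(10^(64.6/10) + 10^(56.5/10)) = 65.23 dB SPL.
Excess over the loudest (64.6 dB): 65.23 − 64.6 = 0.6 dB.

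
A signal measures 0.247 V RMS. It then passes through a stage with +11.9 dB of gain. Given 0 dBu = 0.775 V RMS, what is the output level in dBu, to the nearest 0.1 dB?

Input level: 20·log₁₀(0.247/0.775) = -9.93 dBu.
Output: -9.93 + 11.9 = +2.0 dBu.

+2.0 dBu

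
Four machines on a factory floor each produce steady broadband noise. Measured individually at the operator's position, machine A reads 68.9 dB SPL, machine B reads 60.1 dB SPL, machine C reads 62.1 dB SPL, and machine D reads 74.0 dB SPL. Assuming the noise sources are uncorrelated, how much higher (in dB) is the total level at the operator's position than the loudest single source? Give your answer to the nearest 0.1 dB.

Incoherent sources sum as intensities:
L_total = 10·log₁₀(10^(68.9/10) + 10^(60.1/10) + 10^(62.1/10) + 10^(74.0/10)) = 75.51 dB SPL.
Excess over the loudest (74.0 dB): 75.51 − 74.0 = 1.5 dB.

1.5 dB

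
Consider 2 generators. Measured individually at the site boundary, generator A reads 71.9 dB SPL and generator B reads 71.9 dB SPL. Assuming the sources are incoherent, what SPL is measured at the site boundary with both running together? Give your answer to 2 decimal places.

74.91 dB SPL

Add the sources as powers (linear), then convert back to dB:
L_total = 10·log₁₀(10^(71.9/10) + 10^(71.9/10)) = 10·log₁₀(30980000) = 74.91 dB SPL.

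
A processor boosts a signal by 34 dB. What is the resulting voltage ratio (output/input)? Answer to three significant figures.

Voltage ratio = 10^(dB/20).
10^(34/20) = 10^(1.700) = 50.1.

50.1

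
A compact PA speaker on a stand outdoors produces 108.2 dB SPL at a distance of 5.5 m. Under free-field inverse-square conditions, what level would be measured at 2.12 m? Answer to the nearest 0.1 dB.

116.5 dB SPL

Inverse-square spreading gives ΔL = −20·log₁₀(d₂/d₁).
ΔL = −20·log₁₀(2.12/5.5) = 8.28 dB, so L₂ = 108.2 + (8.28) = 116.5 dB SPL.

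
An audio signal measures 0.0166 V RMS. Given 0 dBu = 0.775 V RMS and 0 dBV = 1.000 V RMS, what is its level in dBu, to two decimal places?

dBu = 20·log₁₀(V / 0.775 V).
20·log₁₀(0.0166/0.775) = -33.38 dBu.

-33.38 dBu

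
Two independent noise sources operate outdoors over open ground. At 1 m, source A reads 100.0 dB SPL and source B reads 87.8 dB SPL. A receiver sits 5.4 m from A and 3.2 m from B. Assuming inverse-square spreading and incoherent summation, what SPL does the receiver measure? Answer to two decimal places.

At the listener: L_A = 100.0 − 20·log₁₀(5.4) = 85.352 dB; L_B = 87.8 − 20·log₁₀(3.2) = 77.697 dB.
Combined: 10·log₁₀(10^(85.352/10)+10^(77.697/10)) = 86.04 dB SPL.

86.04 dB SPL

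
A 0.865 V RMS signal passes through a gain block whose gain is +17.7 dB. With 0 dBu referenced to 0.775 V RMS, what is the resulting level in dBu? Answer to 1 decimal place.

+18.7 dBu

Input level: 20·log₁₀(0.865/0.775) = 0.95 dBu.
Output: 0.95 + 17.7 = +18.7 dBu.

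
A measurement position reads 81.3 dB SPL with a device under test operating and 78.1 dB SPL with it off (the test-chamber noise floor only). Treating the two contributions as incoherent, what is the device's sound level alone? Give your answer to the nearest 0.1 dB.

Background correction is a power subtraction:
L_src = 10·log₁₀(10^(81.3/10) − 10^(78.1/10)) = 10·log₁₀(70330000) = 78.5 dB SPL.

78.5 dB SPL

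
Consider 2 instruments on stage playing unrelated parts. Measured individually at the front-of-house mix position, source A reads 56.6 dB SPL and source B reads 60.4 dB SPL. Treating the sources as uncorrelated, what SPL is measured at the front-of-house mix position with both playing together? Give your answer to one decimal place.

61.9 dB SPL

Add the sources as powers (linear), then convert back to dB:
L_total = 10·log₁₀(10^(56.6/10) + 10^(60.4/10)) = 10·log₁₀(1554000) = 61.9 dB SPL.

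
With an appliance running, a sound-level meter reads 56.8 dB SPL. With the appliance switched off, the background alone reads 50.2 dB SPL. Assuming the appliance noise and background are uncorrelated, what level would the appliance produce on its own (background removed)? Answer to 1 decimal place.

55.7 dB SPL

Remove the background by subtracting linear intensities:
L_src = 10·log₁₀(10^(56.8/10) − 10^(50.2/10)) = 10·log₁₀(373900) = 55.7 dB SPL.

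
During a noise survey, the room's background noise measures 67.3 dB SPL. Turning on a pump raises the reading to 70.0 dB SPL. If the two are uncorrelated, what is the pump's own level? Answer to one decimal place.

66.7 dB SPL

Remove the background by subtracting linear intensities:
L_src = 10·log₁₀(10^(70.0/10) − 10^(67.3/10)) = 10·log₁₀(4630000) = 66.7 dB SPL.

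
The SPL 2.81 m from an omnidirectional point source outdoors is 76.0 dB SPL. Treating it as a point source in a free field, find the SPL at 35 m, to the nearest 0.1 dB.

54.1 dB SPL

Free-field point source: level drops by 20·log₁₀ of the distance ratio.
ΔL = −20·log₁₀(35/2.81) = -21.91 dB, so L₂ = 76.0 + (-21.91) = 54.1 dB SPL.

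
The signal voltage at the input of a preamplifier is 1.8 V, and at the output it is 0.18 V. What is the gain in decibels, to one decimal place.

Voltage ratio → dB uses the 20·log₁₀ form:
20·log₁₀(0.18/1.8) = 20·log₁₀(0.1000) = -20.0 dB.

-20.0 dB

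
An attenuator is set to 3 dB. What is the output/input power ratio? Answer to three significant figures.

Power ratio = 10^(dB/10).
10^(-3/10) = 10^(-0.3000) = 0.501.

0.501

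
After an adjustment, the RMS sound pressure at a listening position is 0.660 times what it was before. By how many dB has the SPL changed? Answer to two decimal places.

-3.61 dB

Sound pressure is an amplitude quantity: ΔL = 20·log₁₀(p₂/p₁).
20·log₁₀(0.660) = -3.61 dB.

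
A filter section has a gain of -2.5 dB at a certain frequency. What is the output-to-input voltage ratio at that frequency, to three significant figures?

0.750

Voltage ratio = 10^(dB/20).
10^(-2.5/20) = 10^(-0.1250) = 0.750.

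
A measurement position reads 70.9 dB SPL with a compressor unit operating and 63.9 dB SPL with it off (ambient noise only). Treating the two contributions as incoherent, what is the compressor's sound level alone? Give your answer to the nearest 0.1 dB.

69.9 dB SPL

Remove the background by subtracting linear intensities:
L_src = 10·log₁₀(10^(70.9/10) − 10^(63.9/10)) = 10·log₁₀(9848000) = 69.9 dB SPL.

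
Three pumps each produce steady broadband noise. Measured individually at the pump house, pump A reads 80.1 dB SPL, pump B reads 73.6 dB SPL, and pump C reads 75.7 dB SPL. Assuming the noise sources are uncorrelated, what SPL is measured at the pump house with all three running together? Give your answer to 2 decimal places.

Uncorrelated sources add in intensity (power), not in dB.
L_total = 10·log₁₀(10^(80.1/10) + 10^(73.6/10) + 10^(75.7/10)) = 10·log₁₀(162400000) = 82.11 dB SPL.

82.11 dB SPL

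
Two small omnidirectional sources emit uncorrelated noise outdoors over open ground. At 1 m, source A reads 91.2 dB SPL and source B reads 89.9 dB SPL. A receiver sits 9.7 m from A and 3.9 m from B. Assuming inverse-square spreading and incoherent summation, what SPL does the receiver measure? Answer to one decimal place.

At the listener: L_A = 91.2 − 20·log₁₀(9.7) = 71.46 dB; L_B = 89.9 − 20·log₁₀(3.9) = 78.08 dB.
Combined: 10·log₁₀(10^(71.46/10)+10^(78.08/10)) = 78.9 dB SPL.

78.9 dB SPL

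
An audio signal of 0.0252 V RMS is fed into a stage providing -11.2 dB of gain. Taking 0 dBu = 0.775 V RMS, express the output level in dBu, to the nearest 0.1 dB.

Input level: 20·log₁₀(0.0252/0.775) = -29.76 dBu.
Output: -29.76 − 11.2 = -41.0 dBu.

-41.0 dBu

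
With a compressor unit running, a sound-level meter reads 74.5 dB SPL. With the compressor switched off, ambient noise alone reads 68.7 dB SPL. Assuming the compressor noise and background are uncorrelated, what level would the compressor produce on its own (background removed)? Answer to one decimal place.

73.2 dB SPL

Remove the background by subtracting linear intensities:
L_src = 10·log₁₀(10^(74.5/10) − 10^(68.7/10)) = 10·log₁₀(20770000) = 73.2 dB SPL.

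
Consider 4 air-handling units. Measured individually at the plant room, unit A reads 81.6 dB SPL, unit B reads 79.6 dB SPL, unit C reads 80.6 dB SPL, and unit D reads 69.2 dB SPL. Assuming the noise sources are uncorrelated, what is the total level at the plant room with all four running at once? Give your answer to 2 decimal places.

85.55 dB SPL

Add the sources as powers (linear), then convert back to dB:
L_total = 10·log₁₀(10^(81.6/10) + 10^(79.6/10) + 10^(80.6/10) + 10^(69.2/10)) = 10·log₁₀(358900000) = 85.55 dB SPL.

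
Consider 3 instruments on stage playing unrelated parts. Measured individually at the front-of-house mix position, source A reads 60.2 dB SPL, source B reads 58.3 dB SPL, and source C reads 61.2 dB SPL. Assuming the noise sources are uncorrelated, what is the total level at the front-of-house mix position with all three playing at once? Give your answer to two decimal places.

Uncorrelated sources add in intensity (power), not in dB.
L_total = 10·log₁₀(10^(60.2/10) + 10^(58.3/10) + 10^(61.2/10)) = 10·log₁₀(3041000) = 64.83 dB SPL.

64.83 dB SPL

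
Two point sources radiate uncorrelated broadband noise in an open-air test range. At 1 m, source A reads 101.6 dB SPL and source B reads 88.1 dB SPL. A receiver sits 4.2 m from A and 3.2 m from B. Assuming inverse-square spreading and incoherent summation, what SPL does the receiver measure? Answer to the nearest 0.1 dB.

At the listener: L_A = 101.6 − 20·log₁₀(4.2) = 89.14 dB; L_B = 88.1 − 20·log₁₀(3.2) = 78.00 dB.
Combined: 10·log₁₀(10^(89.14/10)+10^(78.00/10)) = 89.5 dB SPL.

89.5 dB SPL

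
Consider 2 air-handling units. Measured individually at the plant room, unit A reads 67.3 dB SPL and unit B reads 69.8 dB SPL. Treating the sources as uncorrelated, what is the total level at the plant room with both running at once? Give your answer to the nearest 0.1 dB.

71.7 dB SPL

Incoherent sources sum as intensities:
L_total = 10·log₁₀(10^(67.3/10) + 10^(69.8/10)) = 10·log₁₀(14920000) = 71.7 dB SPL.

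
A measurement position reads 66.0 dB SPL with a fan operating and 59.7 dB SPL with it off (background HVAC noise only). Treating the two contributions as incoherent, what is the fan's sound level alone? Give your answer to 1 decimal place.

64.8 dB SPL

Background correction is a power subtraction:
L_src = 10·log₁₀(10^(66.0/10) − 10^(59.7/10)) = 10·log₁₀(3048000) = 64.8 dB SPL.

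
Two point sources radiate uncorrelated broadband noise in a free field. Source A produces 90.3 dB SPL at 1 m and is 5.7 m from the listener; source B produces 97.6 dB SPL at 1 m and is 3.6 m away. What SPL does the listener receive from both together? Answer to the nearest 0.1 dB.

86.8 dB SPL

At the listener: L_A = 90.3 − 20·log₁₀(5.7) = 75.18 dB; L_B = 97.6 − 20·log₁₀(3.6) = 86.47 dB.
Combined: 10·log₁₀(10^(75.18/10)+10^(86.47/10)) = 86.8 dB SPL.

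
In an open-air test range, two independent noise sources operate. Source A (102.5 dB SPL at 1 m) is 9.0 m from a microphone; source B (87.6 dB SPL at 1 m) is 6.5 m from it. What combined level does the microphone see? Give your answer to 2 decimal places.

83.68 dB SPL

At the listener: L_A = 102.5 − 20·log₁₀(9.0) = 83.415 dB; L_B = 87.6 − 20·log₁₀(6.5) = 71.342 dB.
Combined: 10·log₁₀(10^(83.415/10)+10^(71.342/10)) = 83.68 dB SPL.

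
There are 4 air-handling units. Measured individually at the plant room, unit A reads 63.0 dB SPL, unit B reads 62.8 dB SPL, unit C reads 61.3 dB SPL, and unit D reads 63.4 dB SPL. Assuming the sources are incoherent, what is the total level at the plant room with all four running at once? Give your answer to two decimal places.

Uncorrelated sources add in intensity (power), not in dB.
L_total = 10·log₁₀(10^(63.0/10) + 10^(62.8/10) + 10^(61.3/10) + 10^(63.4/10)) = 10·log₁₀(7437000) = 68.71 dB SPL.

68.71 dB SPL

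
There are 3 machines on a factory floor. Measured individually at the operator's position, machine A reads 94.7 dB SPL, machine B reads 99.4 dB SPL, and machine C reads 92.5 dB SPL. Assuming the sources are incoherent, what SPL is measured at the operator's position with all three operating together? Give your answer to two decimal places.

101.28 dB SPL

Add the sources as powers (linear), then convert back to dB:
L_total = 10·log₁₀(10^(94.7/10) + 10^(99.4/10) + 10^(92.5/10)) = 10·log₁₀(13439000000) = 101.28 dB SPL.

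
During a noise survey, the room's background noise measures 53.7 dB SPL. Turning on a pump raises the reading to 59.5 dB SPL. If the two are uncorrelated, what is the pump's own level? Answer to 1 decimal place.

Remove the background by subtracting linear intensities:
L_src = 10·log₁₀(10^(59.5/10) − 10^(53.7/10)) = 10·log₁₀(656800) = 58.2 dB SPL.

58.2 dB SPL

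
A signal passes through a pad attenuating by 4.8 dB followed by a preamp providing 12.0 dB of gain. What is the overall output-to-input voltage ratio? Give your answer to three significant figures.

2.29

Net gain = (−4.8) + 12.0 = 7.2 dB.
Voltage ratio = 10^(7.2/20) = 2.29.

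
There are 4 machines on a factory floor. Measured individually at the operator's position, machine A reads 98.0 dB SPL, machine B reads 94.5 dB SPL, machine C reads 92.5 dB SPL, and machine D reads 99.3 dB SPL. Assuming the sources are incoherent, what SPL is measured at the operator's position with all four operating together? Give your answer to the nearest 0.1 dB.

Uncorrelated sources add in intensity (power), not in dB.
L_total = 10·log₁₀(10^(98.0/10) + 10^(94.5/10) + 10^(92.5/10) + 10^(99.3/10)) = 10·log₁₀(19418000000) = 102.9 dB SPL.

102.9 dB SPL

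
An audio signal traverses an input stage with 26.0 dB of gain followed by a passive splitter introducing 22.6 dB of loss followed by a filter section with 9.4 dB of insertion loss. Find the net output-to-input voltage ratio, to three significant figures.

0.501

Net gain = 26.0 + (−22.6) + (−9.4) = -6.0 dB.
Voltage ratio = 10^(-6.0/20) = 0.501.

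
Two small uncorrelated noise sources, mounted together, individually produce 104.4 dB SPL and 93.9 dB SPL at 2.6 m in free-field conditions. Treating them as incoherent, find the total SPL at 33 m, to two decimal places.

Combined at 2.6 m: 10·log₁₀(10^(104.4/10)+10^(93.9/10)) = 104.771 dB SPL.
Then apply −20·log₁₀(33/2.6) = -22.071 dB → 82.70 dB SPL.

82.70 dB SPL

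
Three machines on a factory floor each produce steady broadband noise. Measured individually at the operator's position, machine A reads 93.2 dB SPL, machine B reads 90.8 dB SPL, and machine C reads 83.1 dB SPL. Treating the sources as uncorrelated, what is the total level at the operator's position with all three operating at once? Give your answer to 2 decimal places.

95.44 dB SPL

Incoherent sources sum as intensities:
L_total = 10·log₁₀(10^(93.2/10) + 10^(90.8/10) + 10^(83.1/10)) = 10·log₁₀(3496000000) = 95.44 dB SPL.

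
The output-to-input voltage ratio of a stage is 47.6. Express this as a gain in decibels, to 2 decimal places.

33.55 dB

For a voltage ratio, dB = 20·log₁₀(V₂/V₁).
20·log₁₀(47.6) = 33.55 dB.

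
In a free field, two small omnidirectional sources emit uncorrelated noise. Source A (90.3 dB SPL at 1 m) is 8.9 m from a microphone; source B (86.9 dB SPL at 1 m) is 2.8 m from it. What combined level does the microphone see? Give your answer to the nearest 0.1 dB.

At the listener: L_A = 90.3 − 20·log₁₀(8.9) = 71.31 dB; L_B = 86.9 − 20·log₁₀(2.8) = 77.96 dB.
Combined: 10·log₁₀(10^(71.31/10)+10^(77.96/10)) = 78.8 dB SPL.

78.8 dB SPL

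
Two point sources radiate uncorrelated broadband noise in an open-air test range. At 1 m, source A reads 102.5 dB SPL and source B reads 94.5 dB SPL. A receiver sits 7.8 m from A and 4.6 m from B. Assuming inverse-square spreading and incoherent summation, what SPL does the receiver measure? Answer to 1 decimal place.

At the listener: L_A = 102.5 − 20·log₁₀(7.8) = 84.66 dB; L_B = 94.5 − 20·log₁₀(4.6) = 81.24 dB.
Combined: 10·log₁₀(10^(84.66/10)+10^(81.24/10)) = 86.3 dB SPL.

86.3 dB SPL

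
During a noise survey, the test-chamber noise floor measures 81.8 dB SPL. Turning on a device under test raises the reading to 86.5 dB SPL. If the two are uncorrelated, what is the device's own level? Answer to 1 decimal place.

Background correction is a power subtraction:
L_src = 10·log₁₀(10^(86.5/10) − 10^(81.8/10)) = 10·log₁₀(295300000) = 84.7 dB SPL.

84.7 dB SPL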